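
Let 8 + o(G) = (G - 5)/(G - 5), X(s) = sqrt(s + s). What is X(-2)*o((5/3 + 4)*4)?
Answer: -14*I ≈ -14.0*I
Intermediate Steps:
X(s) = sqrt(2)*sqrt(s) (X(s) = sqrt(2*s) = sqrt(2)*sqrt(s))
o(G) = -7 (o(G) = -8 + (G - 5)/(G - 5) = -8 + (-5 + G)/(-5 + G) = -8 + 1 = -7)
X(-2)*o((5/3 + 4)*4) = (sqrt(2)*sqrt(-2))*(-7) = (sqrt(2)*(I*sqrt(2)))*(-7) = (2*I)*(-7) = -14*I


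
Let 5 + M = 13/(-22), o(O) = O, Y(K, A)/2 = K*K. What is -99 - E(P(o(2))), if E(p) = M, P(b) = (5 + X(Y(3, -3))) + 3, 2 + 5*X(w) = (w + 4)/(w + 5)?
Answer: -2055/22 ≈ -93.409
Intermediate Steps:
Y(K, A) = 2*K² (Y(K, A) = 2*(K*K) = 2*K²)
X(w) = -⅖ + (4 + w)/(5*(5 + w)) (X(w) = -⅖ + ((w + 4)/(w + 5))/5 = -⅖ + ((4 + w)/(5 + w))/5 = -⅖ + (4 + w)/(5*(5 + w)))
P(b) = 896/115 (P(b) = (5 + (-6 - 2*3²)/(5*(5 + 2*3²))) + 3 = (5 + (-6 - 2*9)/(5*(5 + 2*9))) + 3 = (5 + (-6 - 1*18)/(5*(5 + 18))) + 3 = (5 + (⅕)*(-6 - 18)/23) + 3 = (5 + (⅕)*(1/23)*(-24)) + 3 = (5 - 24/115) + 3 = 551/115 + 3 = 896/115)
M = -123/22 (M = -5 + 13/(-22) = -5 + 13*(-1/22) = -5 - 13/22 = -123/22 ≈ -5.5909)
E(p) = -123/22
-99 - E(P(o(2))) = -99 - 1*(-123/22) = -99 + 123/22 = -2055/22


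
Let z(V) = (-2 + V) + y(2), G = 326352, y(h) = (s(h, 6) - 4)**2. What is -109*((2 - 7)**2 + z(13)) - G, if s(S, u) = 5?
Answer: -330385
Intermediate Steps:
y(h) = 1 (y(h) = (5 - 4)**2 = 1**2 = 1)
z(V) = -1 + V (z(V) = (-2 + V) + 1 = -1 + V)
-109*((2 - 7)**2 + z(13)) - G = -109*((2 - 7)**2 + (-1 + 13)) - 1*326352 = -109*((-5)**2 + 12) - 326352 = -109*(25 + 12) - 326352 = -109*37 - 326352 = -4033 - 326352 = -330385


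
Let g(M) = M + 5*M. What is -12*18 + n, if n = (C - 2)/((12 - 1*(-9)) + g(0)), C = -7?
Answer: -1515/7 ≈ -216.43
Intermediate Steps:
g(M) = 6*M
n = -3/7 (n = (-7 - 2)/((12 - 1*(-9)) + 6*0) = -9/((12 + 9) + 0) = -9/(21 + 0) = -9/21 = -9*1/21 = -3/7 ≈ -0.42857)
-12*18 + n = -12*18 - 3/7 = -216 - 3/7 = -1515/7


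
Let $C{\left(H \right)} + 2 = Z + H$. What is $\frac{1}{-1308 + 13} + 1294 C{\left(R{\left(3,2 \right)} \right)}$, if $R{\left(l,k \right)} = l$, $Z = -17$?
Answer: $- \frac{26811681}{1295} \approx -20704.0$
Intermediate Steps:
$C{\left(H \right)} = -19 + H$ ($C{\left(H \right)} = -2 + \left(-17 + H\right) = -19 + H$)
$\frac{1}{-1308 + 13} + 1294 C{\left(R{\left(3,2 \right)} \right)} = \frac{1}{-1308 + 13} + 1294 \left(-19 + 3\right) = \frac{1}{-1295} + 1294 \left(-16\right) = - \frac{1}{1295} - 20704 = - \frac{26811681}{1295}$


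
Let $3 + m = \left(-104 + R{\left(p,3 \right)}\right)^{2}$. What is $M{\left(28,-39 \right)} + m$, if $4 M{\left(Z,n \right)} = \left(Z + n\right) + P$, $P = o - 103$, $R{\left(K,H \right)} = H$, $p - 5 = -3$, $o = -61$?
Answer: $\frac{40617}{4} \approx 10154.0$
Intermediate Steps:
$p = 2$ ($p = 5 - 3 = 2$)
$P = -164$ ($P = -61 - 103 = -164$)
$M{\left(Z,n \right)} = -41 + \frac{Z}{4} + \frac{n}{4}$ ($M{\left(Z,n \right)} = \frac{\left(Z + n\right) - 164}{4} = \frac{-164 + Z + n}{4} = -41 + \frac{Z}{4} + \frac{n}{4}$)
$m = 10198$ ($m = -3 + \left(-104 + 3\right)^{2} = -3 + \left(-101\right)^{2} = -3 + 10201 = 10198$)
$M{\left(28,-39 \right)} + m = \left(-41 + \frac{1}{4} \cdot 28 + \frac{1}{4} \left(-39\right)\right) + 10198 = \left(-41 + 7 - \frac{39}{4}\right) + 10198 = - \frac{175}{4} + 10198 = \frac{40617}{4}$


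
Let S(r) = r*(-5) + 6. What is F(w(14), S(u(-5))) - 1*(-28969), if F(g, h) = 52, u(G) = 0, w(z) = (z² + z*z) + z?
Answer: 29021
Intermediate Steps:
w(z) = z + 2*z² (w(z) = (z² + z²) + z = 2*z² + z = z + 2*z²)
S(r) = 6 - 5*r (S(r) = -5*r + 6 = 6 - 5*r)
F(w(14), S(u(-5))) - 1*(-28969) = 52 - 1*(-28969) = 52 + 28969 = 29021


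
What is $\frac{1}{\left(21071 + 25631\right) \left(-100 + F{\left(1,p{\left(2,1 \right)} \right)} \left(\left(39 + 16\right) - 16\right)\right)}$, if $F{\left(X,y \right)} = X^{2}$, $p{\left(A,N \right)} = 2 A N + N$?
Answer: $- \frac{1}{2848822} \approx -3.5102 \cdot 10^{-7}$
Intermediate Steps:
$p{\left(A,N \right)} = N + 2 A N$ ($p{\left(A,N \right)} = 2 A N + N = N + 2 A N$)
$\frac{1}{\left(21071 + 25631\right) \left(-100 + F{\left(1,p{\left(2,1 \right)} \right)} \left(\left(39 + 16\right) - 16\right)\right)} = \frac{1}{\left(21071 + 25631\right) \left(-100 + 1^{2} \left(\left(39 + 16\right) - 16\right)\right)} = \frac{1}{46702 \left(-100 + 1 \left(55 - 16\right)\right)} = \frac{1}{46702 \left(-100 + 1 \cdot 39\right)} = \frac{1}{46702 \left(-100 + 39\right)} = \frac{1}{46702 \left(-61\right)} = \frac{1}{46702} \left(- \frac{1}{61}\right) = - \frac{1}{2848822}$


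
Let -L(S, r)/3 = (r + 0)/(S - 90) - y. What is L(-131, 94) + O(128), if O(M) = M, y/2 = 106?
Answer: 169126/221 ≈ 765.28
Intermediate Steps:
y = 212 (y = 2*106 = 212)
L(S, r) = 636 - 3*r/(-90 + S) (L(S, r) = -3*((r + 0)/(S - 90) - 1*212) = -3*(r/(-90 + S) - 212) = -3*(-212 + r/(-90 + S)) = 636 - 3*r/(-90 + S))
L(-131, 94) + O(128) = 3*(-19080 - 1*94 + 212*(-131))/(-90 - 131) + 128 = 3*(-19080 - 94 - 27772)/(-221) + 128 = 3*(-1/221)*(-46946) + 128 = 140838/221 + 128 = 169126/221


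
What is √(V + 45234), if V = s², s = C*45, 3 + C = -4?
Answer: 3*√16051 ≈ 380.08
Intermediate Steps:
C = -7 (C = -3 - 4 = -7)
s = -315 (s = -7*45 = -315)
V = 99225 (V = (-315)² = 99225)
√(V + 45234) = √(99225 + 45234) = √144459 = 3*√16051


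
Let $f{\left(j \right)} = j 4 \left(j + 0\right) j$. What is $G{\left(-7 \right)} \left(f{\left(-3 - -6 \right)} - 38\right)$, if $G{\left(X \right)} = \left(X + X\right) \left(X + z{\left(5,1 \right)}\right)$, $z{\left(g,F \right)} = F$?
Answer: $5880$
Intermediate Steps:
$f{\left(j \right)} = 4 j^{3}$ ($f{\left(j \right)} = 4 j j j = 4 j j^{2} = 4 j^{3}$)
$G{\left(X \right)} = 2 X \left(1 + X\right)$ ($G{\left(X \right)} = \left(X + X\right) \left(X + 1\right) = 2 X \left(1 + X\right)$)
$G{\left(-7 \right)} \left(f{\left(-3 - -6 \right)} - 38\right) = 2 \left(-7\right) \left(1 - 7\right) \left(4 \left(-3 - -6\right)^{3} - 38\right) = 2 \left(-7\right) \left(-6\right) \left(4 \left(-3 + 6\right)^{3} - 38\right) = 84 \left(4 \cdot 3^{3} - 38\right) = 84 \left(4 \cdot 27 - 38\right) = 84 \left(108 - 38\right) = 84 \cdot 70 = 5880$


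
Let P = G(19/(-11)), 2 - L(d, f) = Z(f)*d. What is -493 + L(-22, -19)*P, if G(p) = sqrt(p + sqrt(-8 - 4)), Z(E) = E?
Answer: -493 - 416*sqrt(-209 + 242*I*sqrt(3))/11 ≈ -923.67 - 695.98*I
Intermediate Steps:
L(d, f) = 2 - d*f (L(d, f) = 2 - f*d = 2 - d*f)
G(p) = sqrt(p + 2*I*sqrt(3)) (G(p) = sqrt(p + sqrt(-12)) = sqrt(p + 2*I*sqrt(3)))
P = sqrt(-19/11 + 2*I*sqrt(3)) (P = sqrt(19/(-11) + 2*I*sqrt(3)) = sqrt(19*(-1/11) + 2*I*sqrt(3)) = sqrt(-19/11 + 2*I*sqrt(3)) ≈ 1.0353 + 1.673*I)
-493 + L(-22, -19)*P = -493 + (2 - 1*(-22)*(-19))*(sqrt(-209 + 242*I*sqrt(3))/11) = -493 + (2 - 418)*(sqrt(-209 + 242*I*sqrt(3))/11) = -493 - 416*sqrt(-209 + 242*I*sqrt(3))/11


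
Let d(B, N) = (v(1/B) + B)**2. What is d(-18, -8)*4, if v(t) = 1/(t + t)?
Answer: 2916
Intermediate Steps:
v(t) = 1/(2*t)
d(B, N) = 9*B**2/4 (d(B, N) = (1/(2*(1/B)) + B)**2 = (B/2 + B)**2 = (3*B/2)**2 = 9*B**2/4)
d(-18, -8)*4 = ((9/4)*(-18)**2)*4 = ((9/4)*324)*4 = 729*4 = 2916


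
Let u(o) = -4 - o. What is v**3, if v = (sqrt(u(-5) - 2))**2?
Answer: -1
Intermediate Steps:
v = -1 (v = (sqrt((-4 - 1*(-5)) - 2))**2 = (sqrt((-4 + 5) - 2))**2 = (sqrt(1 - 2))**2 = (sqrt(-1))**2 = I**2 = -1)
v**3 = (-1)**3 = -1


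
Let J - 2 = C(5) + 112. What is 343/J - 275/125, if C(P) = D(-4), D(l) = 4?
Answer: 417/590 ≈ 0.70678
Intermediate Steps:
C(P) = 4
J = 118 (J = 2 + (4 + 112) = 2 + 116 = 118)
343/J - 275/125 = 343/118 - 275/125 = 343*(1/118) - 275*1/125 = 343/118 - 11/5 = 417/590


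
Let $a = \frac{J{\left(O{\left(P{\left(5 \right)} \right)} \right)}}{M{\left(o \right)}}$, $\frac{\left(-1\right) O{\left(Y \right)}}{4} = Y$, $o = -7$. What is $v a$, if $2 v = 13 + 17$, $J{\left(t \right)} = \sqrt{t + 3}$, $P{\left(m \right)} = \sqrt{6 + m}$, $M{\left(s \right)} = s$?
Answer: $- \frac{15 \sqrt{3 - 4 \sqrt{11}}}{7} \approx - 6.866 i$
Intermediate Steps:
$O{\left(Y \right)} = - 4 Y$
$J{\left(t \right)} = \sqrt{3 + t}$
$v = 15$ ($v = \frac{13 + 17}{2} = \frac{1}{2} \cdot 30 = 15$)
$a = - \frac{\sqrt{3 - 4 \sqrt{11}}}{7}$ ($a = \frac{\sqrt{3 - 4 \sqrt{6 + 5}}}{-7} = \sqrt{3 - 4 \sqrt{11}} \left(- \frac{1}{7}\right) = - \frac{\sqrt{3 - 4 \sqrt{11}}}{7} \approx - 0.45773 i$)
$v a = 15 \left(- \frac{\sqrt{3 - 4 \sqrt{11}}}{7}\right) = - \frac{15 \sqrt{3 - 4 \sqrt{11}}}{7}$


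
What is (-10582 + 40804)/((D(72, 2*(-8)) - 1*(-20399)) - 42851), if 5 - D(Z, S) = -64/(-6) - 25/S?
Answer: -1450656/1078043 ≈ -1.3456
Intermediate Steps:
D(Z, S) = -17/3 + 25/S (D(Z, S) = 5 - (-64/(-6) - 25/S) = 5 - (-64*(-⅙) - 25/S) = 5 - (32/3 - 25/S) = 5 + (-32/3 + 25/S) = -17/3 + 25/S)
(-10582 + 40804)/((D(72, 2*(-8)) - 1*(-20399)) - 42851) = (-10582 + 40804)/(((-17/3 + 25/((2*(-8)))) - 1*(-20399)) - 42851) = 30222/(((-17/3 + 25/(-16)) + 20399) - 42851) = 30222/(((-17/3 + 25*(-1/16)) + 20399) - 42851) = 30222/(((-17/3 - 25/16) + 20399) - 42851) = 30222/((-347/48 + 20399) - 42851) = 30222/(978805/48 - 42851) = 30222/(-1078043/48) = 30222*(-48/1078043) = -1450656/1078043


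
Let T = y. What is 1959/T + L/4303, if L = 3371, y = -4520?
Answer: 6807343/19449560 ≈ 0.35000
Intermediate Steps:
T = -4520
1959/T + L/4303 = 1959/(-4520) + 3371/4303 = 1959*(-1/4520) + 3371*(1/4303) = -1959/4520 + 3371/4303 = 6807343/19449560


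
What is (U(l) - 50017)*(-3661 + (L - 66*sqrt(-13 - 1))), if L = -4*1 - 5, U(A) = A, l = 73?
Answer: 183294480 + 3296304*I*sqrt(14) ≈ 1.8329e+8 + 1.2334e+7*I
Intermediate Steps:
L = -9 (L = -4 - 5 = -9)
(U(l) - 50017)*(-3661 + (L - 66*sqrt(-13 - 1))) = (73 - 50017)*(-3661 + (-9 - 66*sqrt(-13 - 1))) = -49944*(-3661 + (-9 - 66*I*sqrt(14))) = -49944*(-3670 - 66*I*sqrt(14)) = 183294480 + 3296304*I*sqrt(14)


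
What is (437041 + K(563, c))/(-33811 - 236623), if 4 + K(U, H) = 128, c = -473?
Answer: -437165/270434 ≈ -1.6165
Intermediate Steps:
K(U, H) = 124 (K(U, H) = -4 + 128 = 124)
(437041 + K(563, c))/(-33811 - 236623) = (437041 + 124)/(-33811 - 236623) = 437165/(-270434) = 437165*(-1/270434) = -437165/270434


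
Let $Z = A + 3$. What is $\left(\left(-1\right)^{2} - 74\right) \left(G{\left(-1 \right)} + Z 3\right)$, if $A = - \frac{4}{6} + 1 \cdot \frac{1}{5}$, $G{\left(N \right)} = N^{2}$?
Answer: $- \frac{3139}{5} \approx -627.8$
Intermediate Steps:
$A = - \frac{7}{15}$ ($A = \left(-4\right) \frac{1}{6} + 1 \cdot \frac{1}{5} = - \frac{2}{3} + \frac{1}{5} = - \frac{7}{15} \approx -0.46667$)
$Z = \frac{38}{15}$ ($Z = - \frac{7}{15} + 3 = \frac{38}{15} \approx 2.5333$)
$\left(\left(-1\right)^{2} - 74\right) \left(G{\left(-1 \right)} + Z 3\right) = \left(\left(-1\right)^{2} - 74\right) \left(\left(-1\right)^{2} + \frac{38}{15} \cdot 3\right) = \left(1 - 74\right) \left(1 + \frac{38}{5}\right) = \left(-73\right) \frac{43}{5} = - \frac{3139}{5}$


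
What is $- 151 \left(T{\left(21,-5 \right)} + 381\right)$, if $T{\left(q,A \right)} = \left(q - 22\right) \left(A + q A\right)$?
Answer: $-74141$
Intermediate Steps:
$T{\left(q,A \right)} = \left(-22 + q\right) \left(A + A q\right)$
$- 151 \left(T{\left(21,-5 \right)} + 381\right) = - 151 \left(- 5 \left(-22 + 21^{2} - 441\right) + 381\right) = - 151 \left(- 5 \left(-22 + 441 - 441\right) + 381\right) = - 151 \left(\left(-5\right) \left(-22\right) + 381\right) = - 151 \left(110 + 381\right) = \left(-151\right) 491 = -74141$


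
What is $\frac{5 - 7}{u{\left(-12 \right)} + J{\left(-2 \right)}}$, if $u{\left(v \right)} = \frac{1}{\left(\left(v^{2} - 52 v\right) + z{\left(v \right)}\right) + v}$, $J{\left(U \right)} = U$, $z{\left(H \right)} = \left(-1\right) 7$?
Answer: $\frac{1498}{1497} \approx 1.0007$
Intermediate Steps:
$z{\left(H \right)} = -7$
$u{\left(v \right)} = \frac{1}{-7 + v^{2} - 51 v}$ ($u{\left(v \right)} = \frac{1}{\left(\left(v^{2} - 52 v\right) - 7\right) + v} = \frac{1}{\left(-7 + v^{2} - 52 v\right) + v} = \frac{1}{-7 + v^{2} - 51 v}$)
$\frac{5 - 7}{u{\left(-12 \right)} + J{\left(-2 \right)}} = \frac{5 - 7}{\frac{1}{-7 + \left(-12\right)^{2} - -612} - 2} = \frac{5 - 7}{\frac{1}{-7 + 144 + 612} - 2} = - \frac{2}{\frac{1}{749} - 2} = - \frac{2}{- \frac{1497}{749}} = \left(-2\right) \left(- \frac{749}{1497}\right) = \frac{1498}{1497}$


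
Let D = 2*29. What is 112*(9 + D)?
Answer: 7504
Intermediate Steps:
D = 58
112*(9 + D) = 112*(9 + 58) = 112*67 = 7504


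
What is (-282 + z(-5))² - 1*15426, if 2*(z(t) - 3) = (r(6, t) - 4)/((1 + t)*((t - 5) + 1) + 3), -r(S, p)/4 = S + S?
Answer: 565087/9 ≈ 62787.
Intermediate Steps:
r(S, p) = -8*S (r(S, p) = -4*(S + S) = -8*S)
z(t) = 3 - 26/(3 + (1 + t)*(-4 + t)) (z(t) = 3 + ((-8*6 - 4)/((1 + t)*((t - 5) + 1) + 3))/2 = 3 + ((-48 - 4)/((1 + t)*((-5 + t) + 1) + 3))/2 = 3 + (-52/((1 + t)*(-4 + t) + 3))/2 = 3 + (-52/(3 + (1 + t)*(-4 + t)))/2 = 3 - 26/(3 + (1 + t)*(-4 + t)))
(-282 + z(-5))² - 1*15426 = (-282 + (29 - 3*(-5)² + 9*(-5))/(1 - 1*(-5)² + 3*(-5)))² - 1*15426 = (-282 + (29 - 3*25 - 45)/(1 - 1*25 - 15))² - 15426 = (-282 + (29 - 75 - 45)/(1 - 25 - 15))² - 15426 = (-282 - 91/(-39))² - 15426 = (-282 - 1/39*(-91))² - 15426 = (-282 + 7/3)² - 15426 = (-839/3)² - 15426 = 703921/9 - 15426 = 565087/9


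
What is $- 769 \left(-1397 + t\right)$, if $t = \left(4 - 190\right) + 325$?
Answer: $967402$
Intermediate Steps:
$t = 139$ ($t = -186 + 325 = 139$)
$- 769 \left(-1397 + t\right) = - 769 \left(-1397 + 139\right) = \left(-769\right) \left(-1258\right) = 967402$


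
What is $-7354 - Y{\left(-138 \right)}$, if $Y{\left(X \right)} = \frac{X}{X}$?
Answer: $-7355$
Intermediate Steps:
$Y{\left(X \right)} = 1$
$-7354 - Y{\left(-138 \right)} = -7354 - 1 = -7355$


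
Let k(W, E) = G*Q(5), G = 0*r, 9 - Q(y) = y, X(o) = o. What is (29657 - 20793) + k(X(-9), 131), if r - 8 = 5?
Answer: 8864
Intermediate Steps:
r = 13 (r = 8 + 5 = 13)
Q(y) = 9 - y
G = 0 (G = 0*13 = 0)
k(W, E) = 0 (k(W, E) = 0*(9 - 1*5) = 0*(9 - 5) = 0*4 = 0)
(29657 - 20793) + k(X(-9), 131) = (29657 - 20793) + 0 = 8864 + 0 = 8864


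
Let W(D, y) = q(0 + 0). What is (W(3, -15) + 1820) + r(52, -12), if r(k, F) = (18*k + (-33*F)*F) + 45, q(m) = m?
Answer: -1951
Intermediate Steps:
W(D, y) = 0 (W(D, y) = 0 + 0 = 0)
r(k, F) = 45 - 33*F² + 18*k (r(k, F) = (18*k - 33*F²) + 45 = (-33*F² + 18*k) + 45 = 45 - 33*F² + 18*k)
(W(3, -15) + 1820) + r(52, -12) = (0 + 1820) + (45 - 33*(-12)² + 18*52) = 1820 + (45 - 33*144 + 936) = 1820 + (45 - 4752 + 936) = 1820 - 3771 = -1951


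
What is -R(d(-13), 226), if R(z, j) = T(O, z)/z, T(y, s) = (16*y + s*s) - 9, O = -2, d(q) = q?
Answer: 128/13 ≈ 9.8462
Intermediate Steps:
T(y, s) = -9 + s² + 16*y (T(y, s) = (16*y + s²) - 9 = (s² + 16*y) - 9 = -9 + s² + 16*y)
R(z, j) = (-41 + z²)/z (R(z, j) = (-9 + z² + 16*(-2))/z = (-9 + z² - 32)/z = (-41 + z²)/z)
-R(d(-13), 226) = -(-13 - 41/(-13)) = -(-13 - 41*(-1/13)) = -(-13 + 41/13) = -1*(-128/13) = 128/13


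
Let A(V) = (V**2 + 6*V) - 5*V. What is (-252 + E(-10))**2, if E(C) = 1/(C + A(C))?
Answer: 406385281/6400 ≈ 63498.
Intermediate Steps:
A(V) = V + V**2
E(C) = 1/(C + C*(1 + C))
(-252 + E(-10))**2 = (-252 + 1/((-10)*(2 - 10)))**2 = (-252 - 1/10/(-8))**2 = (-252 - 1/10*(-1/8))**2 = (-252 + 1/80)**2 = (-20159/80)**2 = 406385281/6400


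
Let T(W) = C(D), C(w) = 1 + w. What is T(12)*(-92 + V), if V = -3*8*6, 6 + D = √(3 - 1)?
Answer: 1180 - 236*√2 ≈ 846.25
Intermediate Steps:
D = -6 + √2 (D = -6 + √(3 - 1) = -6 + √2 ≈ -4.5858)
T(W) = -5 + √2 (T(W) = 1 + (-6 + √2) = -5 + √2)
V = -144 (V = -24*6 = -144)
T(12)*(-92 + V) = (-5 + √2)*(-92 - 144) = (-5 + √2)*(-236) = 1180 - 236*√2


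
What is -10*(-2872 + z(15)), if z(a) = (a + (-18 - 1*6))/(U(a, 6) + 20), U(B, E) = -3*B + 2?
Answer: 660470/23 ≈ 28716.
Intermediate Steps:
U(B, E) = 2 - 3*B
z(a) = (-24 + a)/(22 - 3*a) (z(a) = (a + (-18 - 1*6))/((2 - 3*a) + 20) = (a + (-18 - 6))/(22 - 3*a) = (a - 24)/(22 - 3*a) = (-24 + a)/(22 - 3*a))
-10*(-2872 + z(15)) = -10*(-2872 + (24 - 1*15)/(-22 + 3*15)) = -10*(-2872 + (24 - 15)/(-22 + 45)) = -10*(-2872 + 9/23) = -10*(-66047/23) = 660470/23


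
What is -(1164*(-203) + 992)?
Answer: 235300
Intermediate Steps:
-(1164*(-203) + 992) = -(-236292 + 992) = -1*(-235300) = 235300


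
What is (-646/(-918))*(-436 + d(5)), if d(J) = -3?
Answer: -8341/27 ≈ -308.93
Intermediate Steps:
(-646/(-918))*(-436 + d(5)) = (-646/(-918))*(-436 - 3) = -646*(-1/918)*(-439) = (19/27)*(-439) = -8341/27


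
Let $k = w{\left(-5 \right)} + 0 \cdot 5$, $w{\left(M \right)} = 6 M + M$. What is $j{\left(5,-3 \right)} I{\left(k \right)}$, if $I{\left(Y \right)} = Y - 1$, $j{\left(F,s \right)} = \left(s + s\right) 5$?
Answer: $1080$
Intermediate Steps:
$j{\left(F,s \right)} = 10 s$ ($j{\left(F,s \right)} = 2 s 5 = 10 s$)
$w{\left(M \right)} = 7 M$
$k = -35$ ($k = 7 \left(-5\right) + 0 \cdot 5 = -35 + 0 = -35$)
$I{\left(Y \right)} = -1 + Y$ ($I{\left(Y \right)} = Y - 1 = -1 + Y$)
$j{\left(5,-3 \right)} I{\left(k \right)} = 10 \left(-3\right) \left(-1 - 35\right) = \left(-30\right) \left(-36\right) = 1080$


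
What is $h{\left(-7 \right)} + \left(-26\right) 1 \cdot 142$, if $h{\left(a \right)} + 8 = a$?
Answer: $-3707$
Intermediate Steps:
$h{\left(a \right)} = -8 + a$
$h{\left(-7 \right)} + \left(-26\right) 1 \cdot 142 = \left(-8 - 7\right) + \left(-26\right) 1 \cdot 142 = -15 - 3692 = -3707$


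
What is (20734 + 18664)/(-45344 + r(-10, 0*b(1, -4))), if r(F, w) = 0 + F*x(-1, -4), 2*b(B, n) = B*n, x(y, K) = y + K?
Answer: -19699/22647 ≈ -0.86983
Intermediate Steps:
x(y, K) = K + y
b(B, n) = B*n/2 (b(B, n) = (B*n)/2 = B*n/2)
r(F, w) = -5*F (r(F, w) = 0 + F*(-4 - 1) = 0 + F*(-5) = 0 - 5*F = -5*F)
(20734 + 18664)/(-45344 + r(-10, 0*b(1, -4))) = (20734 + 18664)/(-45344 - 5*(-10)) = 39398/(-45344 + 50) = 39398/(-45294) = 39398*(-1/45294) = -19699/22647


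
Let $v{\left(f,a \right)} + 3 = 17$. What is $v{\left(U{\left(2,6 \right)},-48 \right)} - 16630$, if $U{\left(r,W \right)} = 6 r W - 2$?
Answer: $-16616$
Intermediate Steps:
$U{\left(r,W \right)} = -2 + 6 W r$ ($U{\left(r,W \right)} = 6 W r - 2 = -2 + 6 W r$)
$v{\left(f,a \right)} = 14$ ($v{\left(f,a \right)} = -3 + 17 = 14$)
$v{\left(U{\left(2,6 \right)},-48 \right)} - 16630 = 14 - 16630 = -16616$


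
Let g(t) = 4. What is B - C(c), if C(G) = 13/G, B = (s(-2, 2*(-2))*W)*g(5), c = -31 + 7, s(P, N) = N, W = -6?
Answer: 2317/24 ≈ 96.542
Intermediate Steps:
c = -24
B = 96 (B = ((2*(-2))*(-6))*4 = -4*(-6)*4 = 24*4 = 96)
B - C(c) = 96 - 13/(-24) = 96 - 13*(-1)/24 = 96 - 1*(-13/24) = 96 + 13/24 = 2317/24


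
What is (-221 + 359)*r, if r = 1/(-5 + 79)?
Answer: 69/37 ≈ 1.8649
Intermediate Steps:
r = 1/74 ≈ 0.013514
(-221 + 359)*r = (-221 + 359)*(1/74) = 138*(1/74) = 69/37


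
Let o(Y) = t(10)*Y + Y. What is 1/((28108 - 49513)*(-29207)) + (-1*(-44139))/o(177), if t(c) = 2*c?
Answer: 3066070687198/258197619855 ≈ 11.875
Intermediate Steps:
o(Y) = 21*Y (o(Y) = (2*10)*Y + Y = 20*Y + Y = 21*Y)
1/((28108 - 49513)*(-29207)) + (-1*(-44139))/o(177) = 1/((28108 - 49513)*(-29207)) + (-1*(-44139))/((21*177)) = -1/29207/(-21405) + 44139/3717 = -1/21405*(-1/29207) + 44139*(1/3717) = 1/625175835 + 14713/1239 = 3066070687198/258197619855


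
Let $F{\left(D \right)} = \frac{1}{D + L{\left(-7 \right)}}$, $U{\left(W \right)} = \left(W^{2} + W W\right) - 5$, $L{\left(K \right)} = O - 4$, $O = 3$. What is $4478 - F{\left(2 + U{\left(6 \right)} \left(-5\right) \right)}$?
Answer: $\frac{1495653}{334} \approx 4478.0$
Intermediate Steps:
$L{\left(K \right)} = -1$ ($L{\left(K \right)} = 3 - 4 = -1$)
$U{\left(W \right)} = -5 + 2 W^{2}$ ($U{\left(W \right)} = \left(W^{2} + W^{2}\right) - 5 = 2 W^{2} - 5 = -5 + 2 W^{2}$)
$F{\left(D \right)} = \frac{1}{-1 + D}$ ($F{\left(D \right)} = \frac{1}{D - 1} = \frac{1}{-1 + D}$)
$4478 - F{\left(2 + U{\left(6 \right)} \left(-5\right) \right)} = 4478 - \frac{1}{-1 + \left(2 + \left(-5 + 2 \cdot 6^{2}\right) \left(-5\right)\right)} = 4478 - \frac{1}{-1 + \left(2 + \left(-5 + 2 \cdot 36\right) \left(-5\right)\right)} = 4478 - \frac{1}{-1 + \left(2 + \left(-5 + 72\right) \left(-5\right)\right)} = 4478 - \frac{1}{-1 + \left(2 + 67 \left(-5\right)\right)} = 4478 - \frac{1}{-1 + \left(2 - 335\right)} = 4478 - \frac{1}{-1 - 333} = 4478 - \frac{1}{-334} = 4478 - - \frac{1}{334} = 4478 + \frac{1}{334} = \frac{1495653}{334}$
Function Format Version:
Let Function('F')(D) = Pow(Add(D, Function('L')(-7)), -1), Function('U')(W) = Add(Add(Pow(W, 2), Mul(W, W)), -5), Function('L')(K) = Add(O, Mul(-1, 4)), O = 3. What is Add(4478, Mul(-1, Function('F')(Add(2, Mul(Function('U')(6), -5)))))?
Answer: Rational(1495653, 334) ≈ 4478.0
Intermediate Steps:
Function('L')(K) = -1 (Function('L')(K) = Add(3, Mul(-1, 4)) = Add(3, -4) = -1)
Function('U')(W) = Add(-5, Mul(2, Pow(W, 2))) (Function('U')(W) = Add(Add(Pow(W, 2), Pow(W, 2)), -5) = Add(Mul(2, Pow(W, 2)), -5) = Add(-5, Mul(2, Pow(W, 2))))
Function('F')(D) = Pow(Add(-1, D), -1) (Function('F')(D) = Pow(Add(D, -1), -1) = Pow(Add(-1, D), -1))
Add(4478, Mul(-1, Function('F')(Add(2, Mul(Function('U')(6), -5))))) = Add(4478, Mul(-1, Pow(Add(-1, Add(2, Mul(Add(-5, Mul(2, Pow(6, 2))), -5))), -1))) = Add(4478, Mul(-1, Pow(Add(-1, Add(2, Mul(Add(-5, Mul(2, 36)), -5))), -1))) = Add(4478, Mul(-1, Pow(Add(-1, Add(2, Mul(Add(-5, 72), -5))), -1))) = Add(4478, Mul(-1, Pow(Add(-1, Add(2, Mul(67, -5))), -1))) = Add(4478, Mul(-1, Pow(Add(-1, Add(2, -335)), -1))) = Add(4478, Mul(-1, Pow(Add(-1, -333), -1))) = Add(4478, Mul(-1, Pow(-334, -1))) = Add(4478, Mul(-1, Rational(-1, 334))) = Add(4478, Rational(1, 334)) = Rational(1495653, 334)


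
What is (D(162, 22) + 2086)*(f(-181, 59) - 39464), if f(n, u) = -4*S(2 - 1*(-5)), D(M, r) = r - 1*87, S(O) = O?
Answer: -79813332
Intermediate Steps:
D(M, r) = -87 + r (D(M, r) = r - 87 = -87 + r)
f(n, u) = -28 (f(n, u) = -4*(2 - 1*(-5)) = -4*(2 + 5) = -4*7 = -28)
(D(162, 22) + 2086)*(f(-181, 59) - 39464) = ((-87 + 22) + 2086)*(-28 - 39464) = (-65 + 2086)*(-39492) = 2021*(-39492) = -79813332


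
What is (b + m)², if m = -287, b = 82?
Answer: 42025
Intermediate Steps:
(b + m)² = (82 - 287)² = (-205)² = 42025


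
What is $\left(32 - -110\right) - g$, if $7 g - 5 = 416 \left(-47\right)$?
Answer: $\frac{20541}{7} \approx 2934.4$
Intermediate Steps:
$g = - \frac{19547}{7}$ ($g = \frac{5}{7} + \frac{416 \left(-47\right)}{7} = \frac{5}{7} + \frac{1}{7} \left(-19552\right) = \frac{5}{7} - \frac{19552}{7} = - \frac{19547}{7} \approx -2792.4$)
$\left(32 - -110\right) - g = \left(32 - -110\right) - - \frac{19547}{7} = \left(32 + 110\right) + \frac{19547}{7} = 142 + \frac{19547}{7} = \frac{20541}{7}$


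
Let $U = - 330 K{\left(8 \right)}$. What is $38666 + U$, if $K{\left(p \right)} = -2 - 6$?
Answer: $41306$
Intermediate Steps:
$K{\left(p \right)} = -8$ ($K{\left(p \right)} = -2 - 6 = -8$)
$U = 2640$ ($U = \left(-330\right) \left(-8\right) = 2640$)
$38666 + U = 38666 + 2640 = 41306$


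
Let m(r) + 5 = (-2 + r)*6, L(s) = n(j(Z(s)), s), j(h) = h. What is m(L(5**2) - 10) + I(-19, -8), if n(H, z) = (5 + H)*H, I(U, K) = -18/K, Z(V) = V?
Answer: 17701/4 ≈ 4425.3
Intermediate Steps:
n(H, z) = H*(5 + H)
L(s) = s*(5 + s)
m(r) = -17 + 6*r (m(r) = -5 + (-2 + r)*6 = -5 + (-12 + 6*r) = -17 + 6*r)
m(L(5**2) - 10) + I(-19, -8) = (-17 + 6*(5**2*(5 + 5**2) - 10)) - 18/(-8) = (-17 + 6*(25*(5 + 25) - 10)) - 18*(-1/8) = (-17 + 6*(25*30 - 10)) + 9/4 = (-17 + 6*(750 - 10)) + 9/4 = (-17 + 6*740) + 9/4 = (-17 + 4440) + 9/4 = 4423 + 9/4 = 17701/4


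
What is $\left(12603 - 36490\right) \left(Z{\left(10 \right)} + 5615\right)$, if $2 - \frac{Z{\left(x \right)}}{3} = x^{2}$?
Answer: $-127102727$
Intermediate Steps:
$Z{\left(x \right)} = 6 - 3 x^{2}$
$\left(12603 - 36490\right) \left(Z{\left(10 \right)} + 5615\right) = \left(12603 - 36490\right) \left(\left(6 - 3 \cdot 10^{2}\right) + 5615\right) = - 23887 \left(\left(6 - 300\right) + 5615\right) = - 23887 \left(-294 + 5615\right) = \left(-23887\right) 5321 = -127102727$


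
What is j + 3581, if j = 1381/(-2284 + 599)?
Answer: 6032604/1685 ≈ 3580.2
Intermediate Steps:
j = -1381/1685 (j = 1381/(-1685) = 1381*(-1/1685) = -1381/1685 ≈ -0.81958)
j + 3581 = -1381/1685 + 3581 = 6032604/1685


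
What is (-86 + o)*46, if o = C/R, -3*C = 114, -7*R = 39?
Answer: -142048/39 ≈ -3642.3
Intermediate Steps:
R = -39/7 (R = -⅐*39 = -39/7 ≈ -5.5714)
C = -38 (C = -⅓*114 = -38)
o = 266/39 (o = -38/(-39/7) = -38*(-7/39) = 266/39 ≈ 6.8205)
(-86 + o)*46 = (-86 + 266/39)*46 = -3088/39*46 = -142048/39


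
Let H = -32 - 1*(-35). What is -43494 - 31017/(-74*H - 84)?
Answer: -4426049/102 ≈ -43393.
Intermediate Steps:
H = 3 (H = -32 + 35 = 3)
-43494 - 31017/(-74*H - 84) = -43494 - 31017/(-74*3 - 84) = -43494 - 31017/(-222 - 84) = -43494 - 31017/(-306) = -43494 - 31017*(-1/306) = -43494 + 10339/102 = -4426049/102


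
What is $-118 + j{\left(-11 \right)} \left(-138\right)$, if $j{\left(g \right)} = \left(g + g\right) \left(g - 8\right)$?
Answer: $-57802$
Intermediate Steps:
$j{\left(g \right)} = 2 g \left(-8 + g\right)$
$-118 + j{\left(-11 \right)} \left(-138\right) = -118 + 2 \left(-11\right) \left(-8 - 11\right) \left(-138\right) = -118 + 2 \left(-11\right) \left(-19\right) \left(-138\right) = -118 + 418 \left(-138\right) = -118 - 57684 = -57802$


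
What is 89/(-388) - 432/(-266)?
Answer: 71971/51604 ≈ 1.3947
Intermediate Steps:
89/(-388) - 432/(-266) = 89*(-1/388) - 432*(-1/266) = -89/388 + 216/133 = 71971/51604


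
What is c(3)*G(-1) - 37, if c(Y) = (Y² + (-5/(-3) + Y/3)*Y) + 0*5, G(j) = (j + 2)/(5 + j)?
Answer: -131/4 ≈ -32.750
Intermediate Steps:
G(j) = (2 + j)/(5 + j)
c(Y) = Y² + Y*(5/3 + Y/3) (c(Y) = (Y² + (-5*(-⅓) + Y*(⅓))*Y) + 0 = (Y² + (5/3 + Y/3)*Y) + 0 = (Y² + Y*(5/3 + Y/3)) + 0 = Y² + Y*(5/3 + Y/3))
c(3)*G(-1) - 37 = ((⅓)*3*(5 + 4*3))*((2 - 1)/(5 - 1)) - 37 = ((⅓)*3*(5 + 12))*(1/4) - 37 = ((⅓)*3*17)*((¼)*1) - 37 = 17*(¼) - 37 = 17/4 - 37 = -131/4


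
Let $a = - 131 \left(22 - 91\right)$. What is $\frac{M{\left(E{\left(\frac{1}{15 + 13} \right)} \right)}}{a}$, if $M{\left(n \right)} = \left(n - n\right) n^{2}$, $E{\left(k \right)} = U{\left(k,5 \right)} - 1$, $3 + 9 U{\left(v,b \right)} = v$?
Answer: $0$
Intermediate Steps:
$U{\left(v,b \right)} = - \frac{1}{3} + \frac{v}{9}$
$E{\left(k \right)} = - \frac{4}{3} + \frac{k}{9}$ ($E{\left(k \right)} = \left(- \frac{1}{3} + \frac{k}{9}\right) - 1 = - \frac{4}{3} + \frac{k}{9}$)
$a = 9039$ ($a = \left(-131\right) \left(-69\right) = 9039$)
$M{\left(n \right)} = 0$ ($M{\left(n \right)} = 0 n^{2} = 0$)
$\frac{M{\left(E{\left(\frac{1}{15 + 13} \right)} \right)}}{a} = \frac{0}{9039} = 0 \cdot \frac{1}{9039} = 0$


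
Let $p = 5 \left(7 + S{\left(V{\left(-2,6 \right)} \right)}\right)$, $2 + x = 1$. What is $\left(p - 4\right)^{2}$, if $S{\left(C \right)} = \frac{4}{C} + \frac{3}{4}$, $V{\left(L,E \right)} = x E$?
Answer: $\frac{142129}{144} \approx 987.01$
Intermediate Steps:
$x = -1$ ($x = -2 + 1 = -1$)
$V{\left(L,E \right)} = - E$
$S{\left(C \right)} = \frac{3}{4} + \frac{4}{C}$ ($S{\left(C \right)} = \frac{4}{C} + 3 \cdot \frac{1}{4} = \frac{4}{C} + \frac{3}{4} = \frac{3}{4} + \frac{4}{C}$)
$p = \frac{425}{12}$ ($p = 5 \left(7 + \left(\frac{3}{4} + \frac{4}{\left(-1\right) 6}\right)\right) = 5 \left(7 + \left(\frac{3}{4} + \frac{4}{-6}\right)\right) = 5 \left(7 + \left(\frac{3}{4} + 4 \left(- \frac{1}{6}\right)\right)\right) = 5 \left(7 + \left(\frac{3}{4} - \frac{2}{3}\right)\right) = 5 \left(7 + \frac{1}{12}\right) = 5 \cdot \frac{85}{12} = \frac{425}{12} \approx 35.417$)
$\left(p - 4\right)^{2} = \left(\frac{425}{12} - 4\right)^{2} = \left(\frac{377}{12}\right)^{2} = \frac{142129}{144}$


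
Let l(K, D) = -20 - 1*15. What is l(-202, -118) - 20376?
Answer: -20411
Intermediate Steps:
l(K, D) = -35 (l(K, D) = -20 - 15 = -35)
l(-202, -118) - 20376 = -35 - 20376 = -20411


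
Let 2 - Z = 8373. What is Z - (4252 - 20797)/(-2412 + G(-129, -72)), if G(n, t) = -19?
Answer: -20366446/2431 ≈ -8377.8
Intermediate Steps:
Z = -8371 (Z = 2 - 1*8373 = 2 - 8373 = -8371)
Z - (4252 - 20797)/(-2412 + G(-129, -72)) = -8371 - (4252 - 20797)/(-2412 - 19) = -8371 - (-16545)/(-2431) = -8371 - (-16545)*(-1)/2431 = -8371 - 1*16545/2431 = -8371 - 16545/2431 = -20366446/2431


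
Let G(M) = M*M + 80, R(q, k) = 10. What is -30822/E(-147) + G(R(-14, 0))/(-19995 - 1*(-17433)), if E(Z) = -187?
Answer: 1195944/7259 ≈ 164.75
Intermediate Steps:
G(M) = 80 + M**2 (G(M) = M**2 + 80 = 80 + M**2)
-30822/E(-147) + G(R(-14, 0))/(-19995 - 1*(-17433)) = -30822/(-187) + (80 + 10**2)/(-19995 - 1*(-17433)) = -30822*(-1/187) + (80 + 100)/(-19995 + 17433) = 2802/17 + 180/(-2562) = 2802/17 + 180*(-1/2562) = 2802/17 - 30/427 = 1195944/7259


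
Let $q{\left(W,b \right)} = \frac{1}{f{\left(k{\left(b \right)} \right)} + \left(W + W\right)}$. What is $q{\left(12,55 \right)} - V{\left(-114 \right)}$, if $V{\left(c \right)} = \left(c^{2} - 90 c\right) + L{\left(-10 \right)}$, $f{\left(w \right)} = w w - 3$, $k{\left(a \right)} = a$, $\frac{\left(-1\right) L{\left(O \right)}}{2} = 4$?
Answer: $- \frac{70813407}{3046} \approx -23248.0$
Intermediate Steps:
$L{\left(O \right)} = -8$ ($L{\left(O \right)} = \left(-2\right) 4 = -8$)
$f{\left(w \right)} = -3 + w^{2}$ ($f{\left(w \right)} = w^{2} - 3 = -3 + w^{2}$)
$q{\left(W,b \right)} = \frac{1}{-3 + b^{2} + 2 W}$ ($q{\left(W,b \right)} = \frac{1}{\left(-3 + b^{2}\right) + \left(W + W\right)} = \frac{1}{\left(-3 + b^{2}\right) + 2 W} = \frac{1}{-3 + b^{2} + 2 W}$)
$V{\left(c \right)} = -8 + c^{2} - 90 c$ ($V{\left(c \right)} = \left(c^{2} - 90 c\right) - 8 = -8 + c^{2} - 90 c$)
$q{\left(12,55 \right)} - V{\left(-114 \right)} = \frac{1}{-3 + 55^{2} + 2 \cdot 12} - \left(-8 + \left(-114\right)^{2} - -10260\right) = \frac{1}{-3 + 3025 + 24} - \left(-8 + 12996 + 10260\right) = \frac{1}{3046} - 23248 = - \frac{70813407}{3046}$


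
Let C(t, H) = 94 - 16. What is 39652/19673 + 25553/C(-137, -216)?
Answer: 505797025/1534494 ≈ 329.62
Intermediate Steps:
C(t, H) = 78
39652/19673 + 25553/C(-137, -216) = 39652/19673 + 25553/78 = 505797025/1534494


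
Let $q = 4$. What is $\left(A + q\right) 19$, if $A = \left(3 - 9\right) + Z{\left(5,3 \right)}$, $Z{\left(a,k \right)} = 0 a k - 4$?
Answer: $-114$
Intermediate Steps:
$Z{\left(a,k \right)} = -4$ ($Z{\left(a,k \right)} = 0 k - 4 = 0 - 4 = -4$)
$A = -10$ ($A = \left(3 - 9\right) - 4 = -6 - 4 = -10$)
$\left(A + q\right) 19 = \left(-10 + 4\right) 19 = \left(-6\right) 19 = -114$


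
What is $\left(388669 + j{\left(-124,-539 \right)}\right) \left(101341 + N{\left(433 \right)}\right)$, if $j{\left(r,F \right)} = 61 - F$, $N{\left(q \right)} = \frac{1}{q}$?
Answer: $\frac{17081378301926}{433} \approx 3.9449 \cdot 10^{10}$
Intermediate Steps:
$\left(388669 + j{\left(-124,-539 \right)}\right) \left(101341 + N{\left(433 \right)}\right) = \left(388669 + \left(61 - -539\right)\right) \left(101341 + \frac{1}{433}\right) = \left(388669 + \left(61 + 539\right)\right) \left(101341 + \frac{1}{433}\right) = \left(388669 + 600\right) \frac{43880654}{433} = 389269 \cdot \frac{43880654}{433} = \frac{17081378301926}{433}$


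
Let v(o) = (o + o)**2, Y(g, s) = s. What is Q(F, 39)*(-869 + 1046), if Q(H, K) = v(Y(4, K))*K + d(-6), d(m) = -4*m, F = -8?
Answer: 42002100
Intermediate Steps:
v(o) = 4*o**2 (v(o) = (2*o)**2 = 4*o**2)
Q(H, K) = 24 + 4*K**3 (Q(H, K) = (4*K**2)*K - 4*(-6) = 4*K**3 + 24 = 24 + 4*K**3)
Q(F, 39)*(-869 + 1046) = (24 + 4*39**3)*(-869 + 1046) = (24 + 4*59319)*177 = (24 + 237276)*177 = 237300*177 = 42002100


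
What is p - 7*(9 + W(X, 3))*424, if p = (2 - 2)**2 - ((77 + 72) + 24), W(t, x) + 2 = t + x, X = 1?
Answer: -32821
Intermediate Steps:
W(t, x) = -2 + t + x (W(t, x) = -2 + (t + x) = -2 + t + x)
p = -173 (p = 0**2 - (149 + 24) = 0 - 1*173 = 0 - 173 = -173)
p - 7*(9 + W(X, 3))*424 = -173 - 7*(9 + (-2 + 1 + 3))*424 = -173 - 7*(9 + 2)*424 = -173 - 7*11*424 = -173 - 77*424 = -173 - 32648 = -32821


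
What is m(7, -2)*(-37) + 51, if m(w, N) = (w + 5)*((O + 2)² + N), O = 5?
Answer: -20817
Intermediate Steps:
m(w, N) = (5 + w)*(49 + N) (m(w, N) = (w + 5)*((5 + 2)² + N) = (5 + w)*(7² + N) = (5 + w)*(49 + N))
m(7, -2)*(-37) + 51 = (245 + 5*(-2) + 49*7 - 2*7)*(-37) + 51 = (245 - 10 + 343 - 14)*(-37) + 51 = 564*(-37) + 51 = -20868 + 51 = -20817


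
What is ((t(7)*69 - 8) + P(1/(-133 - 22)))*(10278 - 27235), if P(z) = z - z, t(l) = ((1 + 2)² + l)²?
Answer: -299392792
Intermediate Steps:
t(l) = (9 + l)² (t(l) = (3² + l)² = (9 + l)²)
P(z) = 0
((t(7)*69 - 8) + P(1/(-133 - 22)))*(10278 - 27235) = (((9 + 7)²*69 - 8) + 0)*(10278 - 27235) = ((16²*69 - 8) + 0)*(-16957) = ((256*69 - 8) + 0)*(-16957) = ((17664 - 8) + 0)*(-16957) = (17656 + 0)*(-16957) = 17656*(-16957) = -299392792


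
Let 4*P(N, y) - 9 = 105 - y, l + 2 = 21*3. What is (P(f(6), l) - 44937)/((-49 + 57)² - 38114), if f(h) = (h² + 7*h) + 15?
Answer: 35939/30440 ≈ 1.1807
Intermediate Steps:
f(h) = 15 + h² + 7*h
l = 61 (l = -2 + 21*3 = -2 + 63 = 61)
P(N, y) = 57/2 - y/4 (P(N, y) = 9/4 + (105 - y)/4 = 9/4 + (105/4 - y/4) = 57/2 - y/4)
(P(f(6), l) - 44937)/((-49 + 57)² - 38114) = ((57/2 - ¼*61) - 44937)/((-49 + 57)² - 38114) = ((57/2 - 61/4) - 44937)/(8² - 38114) = (53/4 - 44937)/(64 - 38114) = -179695/4/(-38050) = -179695/4*(-1/38050) = 35939/30440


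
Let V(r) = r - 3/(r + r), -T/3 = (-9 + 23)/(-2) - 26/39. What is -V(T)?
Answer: -1055/46 ≈ -22.935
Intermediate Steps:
T = 23 (T = -3*((-9 + 23)/(-2) - 26/39) = -3*(14*(-1/2) - 26*1/39) = -3*(-7 - 2/3) = -3*(-23/3) = 23)
V(r) = r - 3/(2*r)
-V(T) = -(23 - 3/2/23) = -(23 - 3/2*1/23) = -(23 - 3/46) = -1*1055/46 = -1055/46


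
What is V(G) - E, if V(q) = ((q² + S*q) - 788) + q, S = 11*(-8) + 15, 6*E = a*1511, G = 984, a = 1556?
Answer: 1514302/3 ≈ 5.0477e+5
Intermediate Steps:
E = 1175558/3 (E = (1556*1511)/6 = (⅙)*2351116 = 1175558/3 ≈ 3.9185e+5)
S = -73 (S = -88 + 15 = -73)
V(q) = -788 + q² - 72*q (V(q) = ((q² - 73*q) - 788) + q = (-788 + q² - 73*q) + q = -788 + q² - 72*q)
V(G) - E = (-788 + 984² - 72*984) - 1*1175558/3 = (-788 + 968256 - 70848) - 1175558/3 = 896620 - 1175558/3 = 1514302/3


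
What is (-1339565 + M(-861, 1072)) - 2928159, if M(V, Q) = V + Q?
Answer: -4267513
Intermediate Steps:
M(V, Q) = Q + V
(-1339565 + M(-861, 1072)) - 2928159 = (-1339565 + (1072 - 861)) - 2928159 = (-1339565 + 211) - 2928159 = -1339354 - 2928159 = -4267513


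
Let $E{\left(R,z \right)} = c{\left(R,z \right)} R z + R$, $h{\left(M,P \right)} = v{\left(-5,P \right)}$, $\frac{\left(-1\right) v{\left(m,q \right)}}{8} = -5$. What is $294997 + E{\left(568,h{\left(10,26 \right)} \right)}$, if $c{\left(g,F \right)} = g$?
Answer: $13200525$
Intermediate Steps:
$v{\left(m,q \right)} = 40$ ($v{\left(m,q \right)} = \left(-8\right) \left(-5\right) = 40$)
$h{\left(M,P \right)} = 40$
$E{\left(R,z \right)} = R + z R^{2}$ ($E{\left(R,z \right)} = R R z + R = R^{2} z + R = z R^{2} + R = R + z R^{2}$)
$294997 + E{\left(568,h{\left(10,26 \right)} \right)} = 294997 + 568 \left(1 + 568 \cdot 40\right) = 294997 + 568 \left(1 + 22720\right) = 294997 + 568 \cdot 22721 = 294997 + 12905528 = 13200525$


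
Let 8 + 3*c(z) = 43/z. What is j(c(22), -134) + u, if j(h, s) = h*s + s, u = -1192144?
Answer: -39336263/33 ≈ -1.1920e+6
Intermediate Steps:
c(z) = -8/3 + 43/(3*z) (c(z) = -8/3 + (43/z)/3 = -8/3 + 43/(3*z))
j(h, s) = s + h*s
j(c(22), -134) + u = -134*(1 + (⅓)*(43 - 8*22)/22) - 1192144 = -134*(1 + (⅓)*(1/22)*(43 - 176)) - 1192144 = -134*(1 + (⅓)*(1/22)*(-133)) - 1192144 = -134*(1 - 133/66) - 1192144 = -134*(-67/66) - 1192144 = 4489/33 - 1192144 = -39336263/33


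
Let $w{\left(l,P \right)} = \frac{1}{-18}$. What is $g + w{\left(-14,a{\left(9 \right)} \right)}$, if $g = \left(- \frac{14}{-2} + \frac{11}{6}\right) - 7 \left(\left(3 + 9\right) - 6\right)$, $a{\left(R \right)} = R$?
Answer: $- \frac{299}{9} \approx -33.222$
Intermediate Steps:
$w{\left(l,P \right)} = - \frac{1}{18}$
$g = - \frac{199}{6}$ ($g = \left(\left(-14\right) \left(- \frac{1}{2}\right) + 11 \cdot \frac{1}{6}\right) - 7 \left(12 - 6\right) = \left(7 + \frac{11}{6}\right) - 42 = \frac{53}{6} - 42 = - \frac{199}{6} \approx -33.167$)
$g + w{\left(-14,a{\left(9 \right)} \right)} = - \frac{199}{6} - \frac{1}{18} = - \frac{299}{9}$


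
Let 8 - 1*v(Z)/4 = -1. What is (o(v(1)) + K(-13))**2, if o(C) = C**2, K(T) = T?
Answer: 1646089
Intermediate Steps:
v(Z) = 36 (v(Z) = 32 - 4*(-1) = 32 + 4 = 36)
(o(v(1)) + K(-13))**2 = (36**2 - 13)**2 = (1296 - 13)**2 = 1283**2 = 1646089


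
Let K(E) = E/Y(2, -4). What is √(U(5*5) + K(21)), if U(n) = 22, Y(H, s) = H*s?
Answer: √310/4 ≈ 4.4017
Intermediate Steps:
K(E) = -E/8 (K(E) = E/((2*(-4))) = E/(-8) = E*(-⅛) = -E/8)
√(U(5*5) + K(21)) = √(22 - ⅛*21) = √(22 - 21/8) = √(155/8) = √310/4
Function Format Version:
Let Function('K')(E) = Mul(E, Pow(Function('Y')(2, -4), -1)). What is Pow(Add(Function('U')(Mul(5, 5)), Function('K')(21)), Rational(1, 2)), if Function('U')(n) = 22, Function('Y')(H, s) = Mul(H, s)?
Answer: Mul(Rational(1, 4), Pow(310, Rational(1, 2))) ≈ 4.4017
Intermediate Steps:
Function('K')(E) = Mul(Rational(-1, 8), E) (Function('K')(E) = Mul(E, Pow(Mul(2, -4), -1)) = Mul(E, Pow(-8, -1)) = Mul(E, Rational(-1, 8)) = Mul(Rational(-1, 8), E))
Pow(Add(Function('U')(Mul(5, 5)), Function('K')(21)), Rational(1, 2)) = Pow(Add(22, Mul(Rational(-1, 8), 21)), Rational(1, 2)) = Pow(Add(22, Rational(-21, 8)), Rational(1, 2)) = Pow(Rational(155, 8), Rational(1, 2)) = Mul(Rational(1, 4), Pow(310, Rational(1, 2)))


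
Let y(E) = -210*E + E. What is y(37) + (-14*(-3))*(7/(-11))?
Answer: -85357/11 ≈ -7759.7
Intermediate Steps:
y(E) = -209*E
y(37) + (-14*(-3))*(7/(-11)) = -209*37 + (-14*(-3))*(7/(-11)) = -7733 + 42*(7*(-1/11)) = -7733 + 42*(-7/11) = -7733 - 294/11 = -85357/11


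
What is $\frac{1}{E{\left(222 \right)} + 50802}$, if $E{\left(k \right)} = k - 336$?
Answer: $\frac{1}{50688} \approx 1.9729 \cdot 10^{-5}$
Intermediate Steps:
$E{\left(k \right)} = -336 + k$
$\frac{1}{E{\left(222 \right)} + 50802} = \frac{1}{\left(-336 + 222\right) + 50802} = \frac{1}{-114 + 50802} = \frac{1}{50688}$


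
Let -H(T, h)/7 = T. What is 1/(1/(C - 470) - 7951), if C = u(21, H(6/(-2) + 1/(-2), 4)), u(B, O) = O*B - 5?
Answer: -79/628127 ≈ -0.00012577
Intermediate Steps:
H(T, h) = -7*T
u(B, O) = -5 + B*O (u(B, O) = B*O - 5 = -5 + B*O)
C = 1019/2 (C = -5 + 21*(-7*(6/(-2) + 1/(-2))) = -5 + 21*(-7*(6*(-1/2) + 1*(-1/2))) = -5 + 21*(-7*(-3 - 1/2)) = -5 + 21*(-7*(-7/2)) = -5 + 21*(49/2) = -5 + 1029/2 = 1019/2 ≈ 509.50)
1/(1/(C - 470) - 7951) = 1/(1/(1019/2 - 470) - 7951) = 1/(1/(79/2) - 7951) = 1/(2/79 - 7951) = 1/(-628127/79) = -79/628127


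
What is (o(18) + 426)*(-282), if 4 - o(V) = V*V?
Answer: -29892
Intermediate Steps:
o(V) = 4 - V**2 (o(V) = 4 - V*V = 4 - V**2)
(o(18) + 426)*(-282) = ((4 - 1*18**2) + 426)*(-282) = ((4 - 1*324) + 426)*(-282) = ((4 - 324) + 426)*(-282) = (-320 + 426)*(-282) = 106*(-282) = -29892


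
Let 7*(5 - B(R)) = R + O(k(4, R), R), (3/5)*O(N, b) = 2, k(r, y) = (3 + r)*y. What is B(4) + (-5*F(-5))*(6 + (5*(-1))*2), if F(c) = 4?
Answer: 1763/21 ≈ 83.952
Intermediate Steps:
k(r, y) = y*(3 + r)
O(N, b) = 10/3 (O(N, b) = (5/3)*2 = 10/3)
B(R) = 95/21 - R/7 (B(R) = 5 - (R + 10/3)/7 = 5 - (10/3 + R)/7 = 5 + (-10/21 - R/7) = 95/21 - R/7)
B(4) + (-5*F(-5))*(6 + (5*(-1))*2) = (95/21 - ⅐*4) + (-5*4)*(6 + (5*(-1))*2) = (95/21 - 4/7) - 20*(6 - 5*2) = 83/21 - 20*(6 - 10) = 83/21 - 20*(-4) = 83/21 + 80 = 1763/21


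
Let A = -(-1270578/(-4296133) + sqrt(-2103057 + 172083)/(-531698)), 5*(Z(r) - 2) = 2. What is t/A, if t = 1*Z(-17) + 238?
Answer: -309145066212585966487304632/380351718600161870490185 - 5897866451207179287122*I*sqrt(1930974)/1141055155800485611470555 ≈ -812.79 - 7.1825*I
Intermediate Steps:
Z(r) = 12/5 (Z(r) = 2 + (1/5)*2 = 2 + 2/5 = 12/5)
t = 1202/5 (t = 1*(12/5) + 238 = 12/5 + 238 = 1202/5 ≈ 240.40)
A = -1270578/4296133 + I*sqrt(1930974)/531698 (A = -(-1270578*(-1/4296133) + sqrt(-1930974)*(-1/531698)) = -(1270578/4296133 + (I*sqrt(1930974))*(-1/531698)) = -(1270578/4296133 - I*sqrt(1930974)/531698) = -1270578/4296133 + I*sqrt(1930974)/531698 ≈ -0.29575 + 0.0026135*I)
t/A = 1202/(5*(-1270578/4296133 + I*sqrt(1930974)/531698))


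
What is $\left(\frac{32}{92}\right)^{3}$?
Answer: $\frac{512}{12167} \approx 0.042081$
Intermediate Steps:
$\left(\frac{32}{92}\right)^{3} = \left(32 \cdot \frac{1}{92}\right)^{3} = \left(\frac{8}{23}\right)^{3} = \frac{512}{12167}$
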